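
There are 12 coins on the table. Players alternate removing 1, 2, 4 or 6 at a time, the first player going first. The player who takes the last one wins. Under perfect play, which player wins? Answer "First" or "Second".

First

Positions where the player to move wins (W) vs loses (L):
i:   0  1  2  3  4  5  6  7  8  9 10 11 12
     L  W  W  L  W  W  W  W  L  W  W  L  W
Position 12 is W, so the first player wins.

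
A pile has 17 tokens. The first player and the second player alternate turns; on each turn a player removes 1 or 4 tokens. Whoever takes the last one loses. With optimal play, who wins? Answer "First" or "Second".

First

W/L table (W = player to move can force a win):
i:   0  1  2  3  4  5  6  7  8  9 10 11 12 13 14 15 16 17
     W  L  W  L  W  W  L  W  L  W  W  L  W  L  W  W  L  W
Position 17 is W, so the first player wins.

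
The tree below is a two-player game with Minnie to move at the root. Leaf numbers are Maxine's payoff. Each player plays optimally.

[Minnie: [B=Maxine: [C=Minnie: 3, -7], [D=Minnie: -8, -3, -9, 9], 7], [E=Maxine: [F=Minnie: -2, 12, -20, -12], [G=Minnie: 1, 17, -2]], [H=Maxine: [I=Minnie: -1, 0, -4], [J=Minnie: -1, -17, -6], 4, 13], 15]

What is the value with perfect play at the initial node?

-2

C (Minnie): min(3, -7) = -7
D (Minnie): min(-8, -3, -9, 9) = -9
B (Maxine): max(-7, -9, 7) = 7
F (Minnie): min(-2, 12, -20, -12) = -20
G (Minnie): min(1, 17, -2) = -2
E (Maxine): max(-20, -2) = -2
I (Minnie): min(-1, 0, -4) = -4
J (Minnie): min(-1, -17, -6) = -17
H (Maxine): max(-4, -17, 4, 13) = 13
Root (Minnie): min(7, -2, 13, 15) = -2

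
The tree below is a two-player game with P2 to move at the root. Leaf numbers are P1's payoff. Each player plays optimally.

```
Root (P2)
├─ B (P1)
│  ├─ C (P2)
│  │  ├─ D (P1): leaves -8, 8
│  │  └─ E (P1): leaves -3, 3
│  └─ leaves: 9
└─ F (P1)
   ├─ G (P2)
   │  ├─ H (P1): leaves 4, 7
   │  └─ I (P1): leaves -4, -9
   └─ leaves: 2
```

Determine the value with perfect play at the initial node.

2

D (P1): max(-8, 8) = 8
E (P1): max(-3, 3) = 3
C (P2): min(8, 3) = 3
B (P1): max(3, 9) = 9
H (P1): max(4, 7) = 7
I (P1): max(-4, -9) = -4
G (P2): min(7, -4) = -4
F (P1): max(-4, 2) = 2
Root (P2): min(9, 2) = 2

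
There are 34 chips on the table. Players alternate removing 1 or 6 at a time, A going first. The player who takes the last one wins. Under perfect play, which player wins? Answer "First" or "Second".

Compute winning (W) and losing (L) positions by backward induction:
i:   0  1  2  3  4  5  6  7  8  9 10 11 12 13 14 15 16 17 18 19 20 21 22 23 24 25 26 27 28 29 30 31 32 33 34
     L  W  L  W  L  W  W  L  W  L  W  L  W  W  L  W  L  W  L  W  W  L  W  L  W  L  W  W  L  W  L  W  L  W  W
Position 34 is W, so the first player wins.

First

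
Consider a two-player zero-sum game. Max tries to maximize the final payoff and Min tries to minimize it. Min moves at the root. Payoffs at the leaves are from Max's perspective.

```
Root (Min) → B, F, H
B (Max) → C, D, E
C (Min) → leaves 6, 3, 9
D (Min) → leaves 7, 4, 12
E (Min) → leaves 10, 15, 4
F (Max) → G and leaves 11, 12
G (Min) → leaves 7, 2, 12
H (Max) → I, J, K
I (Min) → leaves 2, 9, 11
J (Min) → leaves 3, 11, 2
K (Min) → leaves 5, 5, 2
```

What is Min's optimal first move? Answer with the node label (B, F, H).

H

C (Min): min(6, 3, 9) = 3
D (Min): min(7, 4, 12) = 4
E (Min): min(10, 15, 4) = 4
B (Max): max(3, 4, 4) = 4
G (Min): min(7, 2, 12) = 2
F (Max): max(2, 11, 12) = 12
I (Min): min(2, 9, 11) = 2
J (Min): min(3, 11, 2) = 2
K (Min): min(5, 5, 2) = 2
H (Max): max(2, 2, 2) = 2
Root (Min): min(4, 12, 2) = 2
Min picks the child with the lowest value: H (value 2).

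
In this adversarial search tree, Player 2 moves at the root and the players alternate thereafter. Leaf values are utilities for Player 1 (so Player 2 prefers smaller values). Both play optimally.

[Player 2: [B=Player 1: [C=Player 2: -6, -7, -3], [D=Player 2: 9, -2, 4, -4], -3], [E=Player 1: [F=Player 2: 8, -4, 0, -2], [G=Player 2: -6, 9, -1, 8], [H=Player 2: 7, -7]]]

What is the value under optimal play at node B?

-3

C: min(-6, -7, -3) = -7
D: min(9, -2, 4, -4) = -4
B: max(-7, -4, -3) = -3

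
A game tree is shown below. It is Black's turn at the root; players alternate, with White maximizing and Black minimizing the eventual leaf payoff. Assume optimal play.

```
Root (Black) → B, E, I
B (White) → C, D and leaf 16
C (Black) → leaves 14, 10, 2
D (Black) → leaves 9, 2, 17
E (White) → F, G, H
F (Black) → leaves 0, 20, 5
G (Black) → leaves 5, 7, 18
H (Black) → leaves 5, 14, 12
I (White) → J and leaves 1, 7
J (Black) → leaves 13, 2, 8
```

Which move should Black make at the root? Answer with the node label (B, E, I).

C (Black): min(14, 10, 2) = 2
D (Black): min(9, 2, 17) = 2
B (White): max(2, 2, 16) = 16
F (Black): min(0, 20, 5) = 0
G (Black): min(5, 7, 18) = 5
H (Black): min(5, 14, 12) = 5
E (White): max(0, 5, 5) = 5
J (Black): min(13, 2, 8) = 2
I (White): max(2, 1, 7) = 7
Root (Black): min(16, 5, 7) = 5
Black picks the child with the lowest value: E (value 5).

E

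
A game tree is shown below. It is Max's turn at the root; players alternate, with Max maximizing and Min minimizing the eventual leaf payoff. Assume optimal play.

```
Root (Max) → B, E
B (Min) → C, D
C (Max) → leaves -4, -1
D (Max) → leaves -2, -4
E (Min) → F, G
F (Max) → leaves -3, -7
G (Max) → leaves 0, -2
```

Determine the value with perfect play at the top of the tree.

-2

C (Max): max(-4, -1) = -1
D (Max): max(-2, -4) = -2
B (Min): min(-1, -2) = -2
F (Max): max(-3, -7) = -3
G (Max): max(0, -2) = 0
E (Min): min(-3, 0) = -3
Root (Max): max(-2, -3) = -2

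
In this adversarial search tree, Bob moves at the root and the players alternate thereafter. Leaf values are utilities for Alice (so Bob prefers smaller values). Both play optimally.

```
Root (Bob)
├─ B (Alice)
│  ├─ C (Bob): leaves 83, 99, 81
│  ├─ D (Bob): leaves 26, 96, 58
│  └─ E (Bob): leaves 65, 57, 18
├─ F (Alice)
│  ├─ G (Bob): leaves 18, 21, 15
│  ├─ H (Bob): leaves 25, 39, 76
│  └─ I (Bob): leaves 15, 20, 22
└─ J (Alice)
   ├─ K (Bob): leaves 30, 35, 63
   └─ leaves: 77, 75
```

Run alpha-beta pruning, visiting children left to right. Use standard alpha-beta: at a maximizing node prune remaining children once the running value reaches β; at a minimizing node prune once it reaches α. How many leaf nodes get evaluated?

C [α=-∞,β=+∞]: v=81
D [α=81,β=+∞]: v=26 after child 1 ≤ α → α-cutoff, skip 2
E [α=81,β=+∞]: v=65 after child 1 ≤ α → α-cutoff, skip 2
B [α=-∞,β=+∞]: v=81
G [α=-∞,β=81]: v=15
H [α=15,β=81]: v=25
I [α=25,β=81]: v=15 after child 1 ≤ α → α-cutoff, skip 2
F [α=-∞,β=81]: v=25
K [α=-∞,β=25]: v=30
J [α=-∞,β=25]: v=30 after child 1 ≥ β → β-cutoff, skip 2
Root [α=-∞,β=+∞]: v=25
Leaves evaluated: 15 of 23.

15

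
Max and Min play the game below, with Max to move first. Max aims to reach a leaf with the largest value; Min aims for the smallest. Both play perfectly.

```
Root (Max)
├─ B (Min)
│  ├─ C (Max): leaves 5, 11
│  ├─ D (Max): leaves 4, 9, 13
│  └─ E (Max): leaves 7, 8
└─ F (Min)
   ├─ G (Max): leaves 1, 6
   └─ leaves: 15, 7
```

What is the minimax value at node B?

8

C: max(5, 11) = 11
D: max(4, 9, 13) = 13
E: max(7, 8) = 8
B: min(11, 13, 8) = 8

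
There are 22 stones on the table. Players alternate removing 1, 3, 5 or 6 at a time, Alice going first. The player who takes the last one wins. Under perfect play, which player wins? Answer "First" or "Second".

Mark each pile size as W (mover wins) or L (mover loses):
i:   0  1  2  3  4  5  6  7  8  9 10 11 12 13 14 15 16 17 18 19 20 21 22
     L  W  L  W  L  W  W  W  W  W  W  L  W  L  W  L  W  W  W  W  W  W  L
Position 22 is L, so the second player wins.

Second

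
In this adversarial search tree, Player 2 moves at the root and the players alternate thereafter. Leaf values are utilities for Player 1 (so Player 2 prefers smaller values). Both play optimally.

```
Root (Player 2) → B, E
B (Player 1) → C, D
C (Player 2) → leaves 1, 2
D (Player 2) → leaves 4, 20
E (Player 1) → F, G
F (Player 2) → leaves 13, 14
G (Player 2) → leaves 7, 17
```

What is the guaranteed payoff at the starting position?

C (Player 2): min(1, 2) = 1
D (Player 2): min(4, 20) = 4
B (Player 1): max(1, 4) = 4
F (Player 2): min(13, 14) = 13
G (Player 2): min(7, 17) = 7
E (Player 1): max(13, 7) = 13
Root (Player 2): min(4, 13) = 4

4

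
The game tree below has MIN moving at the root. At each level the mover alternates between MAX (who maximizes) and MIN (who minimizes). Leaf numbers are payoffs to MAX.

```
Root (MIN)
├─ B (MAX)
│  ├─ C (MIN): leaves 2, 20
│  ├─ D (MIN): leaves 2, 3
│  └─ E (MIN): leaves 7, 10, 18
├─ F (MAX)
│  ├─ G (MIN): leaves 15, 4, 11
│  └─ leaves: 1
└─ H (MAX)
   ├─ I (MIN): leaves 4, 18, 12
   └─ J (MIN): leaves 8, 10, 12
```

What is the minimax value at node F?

4

G: min(15, 4, 11) = 4
F: max(4, 1) = 4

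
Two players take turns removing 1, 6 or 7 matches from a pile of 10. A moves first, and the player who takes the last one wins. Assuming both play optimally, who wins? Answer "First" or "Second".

First

Compute winning (W) and losing (L) positions by backward induction:
i:   0  1  2  3  4  5  6  7  8  9 10
     L  W  L  W  L  W  W  W  W  W  W
Position 10 is W, so the first player wins.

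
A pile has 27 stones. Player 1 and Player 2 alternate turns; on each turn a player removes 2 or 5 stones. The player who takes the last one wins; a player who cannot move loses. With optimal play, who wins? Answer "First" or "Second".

First

i:   0  1  2  3  4  5  6  7  8  9 10 11 12 13 14 15 16 17 18 19 20 21 22 23 24 25 26 27
     L  L  W  W  L  W  W  L  L  W  W  L  W  W  L  L  W  W  L  W  W  L  L  W  W  L  W  W
Position 27 is W, so the first player wins.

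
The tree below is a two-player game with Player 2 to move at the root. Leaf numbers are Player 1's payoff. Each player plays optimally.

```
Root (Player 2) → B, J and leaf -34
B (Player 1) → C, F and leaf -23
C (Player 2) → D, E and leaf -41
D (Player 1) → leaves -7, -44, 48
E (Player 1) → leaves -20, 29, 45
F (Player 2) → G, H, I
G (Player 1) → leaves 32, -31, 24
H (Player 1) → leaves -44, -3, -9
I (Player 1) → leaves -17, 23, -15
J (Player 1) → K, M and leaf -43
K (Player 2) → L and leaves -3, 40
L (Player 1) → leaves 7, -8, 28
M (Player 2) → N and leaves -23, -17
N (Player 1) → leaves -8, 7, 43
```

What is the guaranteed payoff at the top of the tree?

D (Player 1): max(-7, -44, 48) = 48
E (Player 1): max(-20, 29, 45) = 45
C (Player 2): min(48, 45, -41) = -41
G (Player 1): max(32, -31, 24) = 32
H (Player 1): max(-44, -3, -9) = -3
I (Player 1): max(-17, 23, -15) = 23
F (Player 2): min(32, -3, 23) = -3
B (Player 1): max(-41, -3, -23) = -3
L (Player 1): max(7, -8, 28) = 28
K (Player 2): min(28, -3, 40) = -3
N (Player 1): max(-8, 7, 43) = 43
M (Player 2): min(43, -23, -17) = -23
J (Player 1): max(-3, -23, -43) = -3
Root (Player 2): min(-3, -3, -34) = -34

-34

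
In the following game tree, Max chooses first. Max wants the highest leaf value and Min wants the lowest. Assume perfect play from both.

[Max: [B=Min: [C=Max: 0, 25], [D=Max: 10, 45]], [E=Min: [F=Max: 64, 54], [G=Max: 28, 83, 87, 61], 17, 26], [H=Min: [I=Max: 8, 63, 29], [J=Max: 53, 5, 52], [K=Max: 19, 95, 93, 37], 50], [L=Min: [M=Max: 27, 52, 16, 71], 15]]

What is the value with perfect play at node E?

17

F: max(64, 54) = 64
G: max(28, 83, 87, 61) = 87
E: min(64, 87, 17, 26) = 17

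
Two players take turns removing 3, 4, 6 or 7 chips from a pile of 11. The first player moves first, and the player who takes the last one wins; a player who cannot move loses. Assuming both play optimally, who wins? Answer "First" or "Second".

Mark each pile size as W (mover wins) or L (mover loses):
i:   0  1  2  3  4  5  6  7  8  9 10 11
     L  L  L  W  W  W  W  W  W  W  L  L
Position 11 is L, so the second player wins.

Second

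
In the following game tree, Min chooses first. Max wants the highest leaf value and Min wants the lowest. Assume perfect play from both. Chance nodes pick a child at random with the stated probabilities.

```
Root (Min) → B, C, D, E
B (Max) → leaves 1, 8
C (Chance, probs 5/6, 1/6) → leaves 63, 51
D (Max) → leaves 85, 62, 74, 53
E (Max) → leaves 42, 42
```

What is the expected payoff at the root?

8

B (Max): max(1, 8) = 8
C (Chance): 5/6·63 + 1/6·51 = 61
D (Max): max(85, 62, 74, 53) = 85
E (Max): max(42, 42) = 42
Root (Min): min(8, 61, 85, 42) = 8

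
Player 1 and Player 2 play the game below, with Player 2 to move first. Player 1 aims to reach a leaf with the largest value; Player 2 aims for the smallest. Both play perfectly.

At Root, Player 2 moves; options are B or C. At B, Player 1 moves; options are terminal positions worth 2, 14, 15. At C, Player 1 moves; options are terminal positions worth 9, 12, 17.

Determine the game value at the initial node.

B (Player 1): max(2, 14, 15) = 15
C (Player 1): max(9, 12, 17) = 17
Root (Player 2): min(15, 17) = 15

15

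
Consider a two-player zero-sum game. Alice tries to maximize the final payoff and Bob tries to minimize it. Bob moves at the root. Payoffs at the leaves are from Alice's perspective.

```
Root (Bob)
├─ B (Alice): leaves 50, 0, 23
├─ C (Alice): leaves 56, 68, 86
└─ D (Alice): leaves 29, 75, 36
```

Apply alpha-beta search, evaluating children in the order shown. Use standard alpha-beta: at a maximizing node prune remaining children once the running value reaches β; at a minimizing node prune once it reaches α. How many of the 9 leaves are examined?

B [α=-∞,β=+∞]: v=50
C [α=-∞,β=50]: v=56 after child 1 ≥ β → β-cutoff, skip 2
D [α=-∞,β=50]: v=75 after child 2 ≥ β → β-cutoff, skip 1
Root [α=-∞,β=+∞]: v=50
Leaves evaluated: 6 of 9.

6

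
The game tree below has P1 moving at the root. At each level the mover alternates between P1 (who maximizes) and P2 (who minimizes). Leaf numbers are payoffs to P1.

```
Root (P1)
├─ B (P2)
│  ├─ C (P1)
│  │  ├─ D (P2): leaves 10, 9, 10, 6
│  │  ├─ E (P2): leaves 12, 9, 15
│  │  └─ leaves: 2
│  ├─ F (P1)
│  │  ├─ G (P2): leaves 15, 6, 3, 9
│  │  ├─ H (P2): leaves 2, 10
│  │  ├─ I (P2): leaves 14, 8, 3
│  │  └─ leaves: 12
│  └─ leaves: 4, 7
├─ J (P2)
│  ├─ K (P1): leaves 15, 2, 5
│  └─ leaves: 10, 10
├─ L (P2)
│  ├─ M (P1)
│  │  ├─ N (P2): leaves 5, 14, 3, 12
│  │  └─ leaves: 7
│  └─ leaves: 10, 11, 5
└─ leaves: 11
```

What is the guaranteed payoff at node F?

G: min(15, 6, 3, 9) = 3
H: min(2, 10) = 2
I: min(14, 8, 3) = 3
F: max(3, 2, 3, 12) = 12

12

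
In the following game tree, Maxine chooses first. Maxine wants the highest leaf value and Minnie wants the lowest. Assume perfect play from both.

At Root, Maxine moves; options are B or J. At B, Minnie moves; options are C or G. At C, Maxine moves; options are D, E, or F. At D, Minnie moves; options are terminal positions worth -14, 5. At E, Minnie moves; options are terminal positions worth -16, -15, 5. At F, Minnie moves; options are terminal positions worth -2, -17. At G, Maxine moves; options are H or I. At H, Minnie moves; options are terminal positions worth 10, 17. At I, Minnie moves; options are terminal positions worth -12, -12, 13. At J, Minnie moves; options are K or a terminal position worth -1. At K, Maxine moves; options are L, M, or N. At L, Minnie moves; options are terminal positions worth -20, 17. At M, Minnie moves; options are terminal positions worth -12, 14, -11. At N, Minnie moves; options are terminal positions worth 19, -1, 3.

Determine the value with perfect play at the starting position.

-1

D (Minnie): min(-14, 5) = -14
E (Minnie): min(-16, -15, 5) = -16
F (Minnie): min(-2, -17) = -17
C (Maxine): max(-14, -16, -17) = -14
H (Minnie): min(10, 17) = 10
I (Minnie): min(-12, -12, 13) = -12
G (Maxine): max(10, -12) = 10
B (Minnie): min(-14, 10) = -14
L (Minnie): min(-20, 17) = -20
M (Minnie): min(-12, 14, -11) = -12
N (Minnie): min(19, -1, 3) = -1
K (Maxine): max(-20, -12, -1) = -1
J (Minnie): min(-1, -1) = -1
Root (Maxine): max(-14, -1) = -1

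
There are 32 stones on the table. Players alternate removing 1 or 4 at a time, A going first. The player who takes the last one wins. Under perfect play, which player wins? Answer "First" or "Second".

i:   0  1  2  3  4  5  6  7  8  9 10 11 12 13 14 15 16 17 18 19 20 21 22 23 24 25 26 27 28 29 30 31 32
     L  W  L  W  W  L  W  L  W  W  L  W  L  W  W  L  W  L  W  W  L  W  L  W  W  L  W  L  W  W  L  W  L
Position 32 is L, so the second player wins.

Second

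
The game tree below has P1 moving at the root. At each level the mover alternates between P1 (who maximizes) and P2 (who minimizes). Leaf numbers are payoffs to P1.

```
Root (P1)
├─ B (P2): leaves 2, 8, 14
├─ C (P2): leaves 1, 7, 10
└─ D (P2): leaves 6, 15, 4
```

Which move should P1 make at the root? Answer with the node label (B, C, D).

B (P2): min(2, 8, 14) = 2
C (P2): min(1, 7, 10) = 1
D (P2): min(6, 15, 4) = 4
Root (P1): max(2, 1, 4) = 4
P1 picks the child with the highest value: D (value 4).

D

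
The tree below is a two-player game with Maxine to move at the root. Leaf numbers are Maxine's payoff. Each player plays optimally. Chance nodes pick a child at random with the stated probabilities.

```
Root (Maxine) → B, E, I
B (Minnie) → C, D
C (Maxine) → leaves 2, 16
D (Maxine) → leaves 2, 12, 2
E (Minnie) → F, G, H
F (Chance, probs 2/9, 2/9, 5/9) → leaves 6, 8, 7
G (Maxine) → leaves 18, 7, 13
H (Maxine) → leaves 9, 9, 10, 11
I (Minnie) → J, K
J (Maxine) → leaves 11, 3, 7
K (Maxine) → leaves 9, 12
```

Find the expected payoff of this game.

12

C (Maxine): max(2, 16) = 16
D (Maxine): max(2, 12, 2) = 12
B (Minnie): min(16, 12) = 12
F (Chance): 2/9·6 + 2/9·8 + 5/9·7 = 7
G (Maxine): max(18, 7, 13) = 18
H (Maxine): max(9, 9, 10, 11) = 11
E (Minnie): min(7, 18, 11) = 7
J (Maxine): max(11, 3, 7) = 11
K (Maxine): max(9, 12) = 12
I (Minnie): min(11, 12) = 11
Root (Maxine): max(12, 7, 11) = 12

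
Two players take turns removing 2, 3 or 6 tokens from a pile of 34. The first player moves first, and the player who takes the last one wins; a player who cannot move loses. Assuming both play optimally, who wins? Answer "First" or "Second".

First

Mark each pile size as W (mover wins) or L (mover loses):
i:   0  1  2  3  4  5  6  7  8  9 10 11 12 13 14 15 16 17 18 19 20 21 22 23 24 25 26 27 28 29 30 31 32 33 34
     L  L  W  W  W  L  W  W  W  L  L  W  W  W  L  W  W  W  L  L  W  W  W  L  W  W  W  L  L  W  W  W  L  W  W
Position 34 is W, so the first player wins.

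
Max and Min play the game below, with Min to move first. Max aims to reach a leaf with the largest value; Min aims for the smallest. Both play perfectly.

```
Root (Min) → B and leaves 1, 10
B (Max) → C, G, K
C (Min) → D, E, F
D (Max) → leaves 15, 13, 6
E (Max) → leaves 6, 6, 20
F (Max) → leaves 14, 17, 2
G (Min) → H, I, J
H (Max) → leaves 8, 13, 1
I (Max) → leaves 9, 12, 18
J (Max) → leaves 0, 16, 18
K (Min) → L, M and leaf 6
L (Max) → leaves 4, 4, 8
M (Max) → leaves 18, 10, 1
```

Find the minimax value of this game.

1

D (Max): max(15, 13, 6) = 15
E (Max): max(6, 6, 20) = 20
F (Max): max(14, 17, 2) = 17
C (Min): min(15, 20, 17) = 15
H (Max): max(8, 13, 1) = 13
I (Max): max(9, 12, 18) = 18
J (Max): max(0, 16, 18) = 18
G (Min): min(13, 18, 18) = 13
L (Max): max(4, 4, 8) = 8
M (Max): max(18, 10, 1) = 18
K (Min): min(8, 18, 6) = 6
B (Max): max(15, 13, 6) = 15
Root (Min): min(15, 1, 10) = 1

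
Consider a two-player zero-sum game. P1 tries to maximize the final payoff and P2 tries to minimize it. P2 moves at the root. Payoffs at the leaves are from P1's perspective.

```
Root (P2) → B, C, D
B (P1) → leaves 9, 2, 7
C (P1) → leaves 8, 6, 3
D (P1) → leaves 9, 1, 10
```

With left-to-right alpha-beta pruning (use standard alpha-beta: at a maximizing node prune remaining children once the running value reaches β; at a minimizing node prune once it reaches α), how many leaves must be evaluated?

7

B [α=-∞,β=+∞]: v=9
C [α=-∞,β=9]: v=8
D [α=-∞,β=8]: v=9 after child 1 ≥ β → β-cutoff, skip 2
Root [α=-∞,β=+∞]: v=8
Leaves evaluated: 7 of 9.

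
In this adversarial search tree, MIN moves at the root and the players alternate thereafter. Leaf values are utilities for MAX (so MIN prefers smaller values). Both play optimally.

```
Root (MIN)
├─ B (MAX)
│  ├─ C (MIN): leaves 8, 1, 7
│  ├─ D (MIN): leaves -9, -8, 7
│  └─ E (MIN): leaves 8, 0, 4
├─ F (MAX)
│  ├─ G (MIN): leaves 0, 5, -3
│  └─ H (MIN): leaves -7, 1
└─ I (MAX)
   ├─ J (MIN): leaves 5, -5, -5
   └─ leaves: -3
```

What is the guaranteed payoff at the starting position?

-3

C (MIN): min(8, 1, 7) = 1
D (MIN): min(-9, -8, 7) = -9
E (MIN): min(8, 0, 4) = 0
B (MAX): max(1, -9, 0) = 1
G (MIN): min(0, 5, -3) = -3
H (MIN): min(-7, 1) = -7
F (MAX): max(-3, -7) = -3
J (MIN): min(5, -5, -5) = -5
I (MAX): max(-5, -3) = -3
Root (MIN): min(1, -3, -3) = -3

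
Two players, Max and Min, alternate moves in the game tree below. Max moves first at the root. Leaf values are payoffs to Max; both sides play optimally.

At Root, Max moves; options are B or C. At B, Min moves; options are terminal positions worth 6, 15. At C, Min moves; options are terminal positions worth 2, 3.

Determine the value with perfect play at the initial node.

B (Min): min(6, 15) = 6
C (Min): min(2, 3) = 2
Root (Max): max(6, 2) = 6

6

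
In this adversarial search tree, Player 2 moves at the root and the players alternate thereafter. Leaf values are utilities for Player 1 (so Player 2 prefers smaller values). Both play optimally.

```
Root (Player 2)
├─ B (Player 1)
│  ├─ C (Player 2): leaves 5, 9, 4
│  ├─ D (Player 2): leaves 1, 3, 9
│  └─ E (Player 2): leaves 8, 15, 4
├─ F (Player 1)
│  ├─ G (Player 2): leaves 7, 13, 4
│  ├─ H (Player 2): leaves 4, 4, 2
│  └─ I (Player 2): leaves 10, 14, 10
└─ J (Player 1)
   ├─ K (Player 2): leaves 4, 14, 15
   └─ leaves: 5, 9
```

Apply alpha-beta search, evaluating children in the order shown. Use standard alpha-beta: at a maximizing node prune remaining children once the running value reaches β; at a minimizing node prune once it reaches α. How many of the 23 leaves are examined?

13

C [α=-∞,β=+∞]: v=4
D [α=4,β=+∞]: v=1 after child 1 ≤ α → α-cutoff, skip 2
E [α=4,β=+∞]: v=4
B [α=-∞,β=+∞]: v=4
G [α=-∞,β=4]: v=4
F [α=-∞,β=4]: v=4 after child 1 ≥ β → β-cutoff, skip 2
K [α=-∞,β=4]: v=4
J [α=-∞,β=4]: v=4 after child 1 ≥ β → β-cutoff, skip 2
Root [α=-∞,β=+∞]: v=4
Leaves evaluated: 13 of 23.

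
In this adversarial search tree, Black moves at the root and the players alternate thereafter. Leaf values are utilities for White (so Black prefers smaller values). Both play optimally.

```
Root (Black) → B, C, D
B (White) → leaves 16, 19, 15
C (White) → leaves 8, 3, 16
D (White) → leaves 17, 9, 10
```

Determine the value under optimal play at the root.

B (White): max(16, 19, 15) = 19
C (White): max(8, 3, 16) = 16
D (White): max(17, 9, 10) = 17
Root (Black): min(19, 16, 17) = 16

16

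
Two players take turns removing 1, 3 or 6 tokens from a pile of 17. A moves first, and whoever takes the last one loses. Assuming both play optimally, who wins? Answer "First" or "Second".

W/L table (W = player to move can force a win):
i:   0  1  2  3  4  5  6  7  8  9 10 11 12 13 14 15 16 17
     W  L  W  L  W  L  W  W  W  W  L  W  L  W  L  W  W  W
Position 17 is W, so the first player wins.

First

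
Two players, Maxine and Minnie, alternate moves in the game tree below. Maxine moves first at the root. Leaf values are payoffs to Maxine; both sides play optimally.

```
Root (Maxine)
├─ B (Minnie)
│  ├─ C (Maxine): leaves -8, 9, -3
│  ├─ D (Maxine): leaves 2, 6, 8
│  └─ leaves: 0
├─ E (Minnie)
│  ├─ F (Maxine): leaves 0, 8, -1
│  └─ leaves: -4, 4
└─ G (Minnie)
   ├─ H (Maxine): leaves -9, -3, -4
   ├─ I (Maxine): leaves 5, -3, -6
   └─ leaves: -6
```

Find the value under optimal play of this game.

0

C (Maxine): max(-8, 9, -3) = 9
D (Maxine): max(2, 6, 8) = 8
B (Minnie): min(9, 8, 0) = 0
F (Maxine): max(0, 8, -1) = 8
E (Minnie): min(8, -4, 4) = -4
H (Maxine): max(-9, -3, -4) = -3
I (Maxine): max(5, -3, -6) = 5
G (Minnie): min(-3, 5, -6) = -6
Root (Maxine): max(0, -4, -6) = 0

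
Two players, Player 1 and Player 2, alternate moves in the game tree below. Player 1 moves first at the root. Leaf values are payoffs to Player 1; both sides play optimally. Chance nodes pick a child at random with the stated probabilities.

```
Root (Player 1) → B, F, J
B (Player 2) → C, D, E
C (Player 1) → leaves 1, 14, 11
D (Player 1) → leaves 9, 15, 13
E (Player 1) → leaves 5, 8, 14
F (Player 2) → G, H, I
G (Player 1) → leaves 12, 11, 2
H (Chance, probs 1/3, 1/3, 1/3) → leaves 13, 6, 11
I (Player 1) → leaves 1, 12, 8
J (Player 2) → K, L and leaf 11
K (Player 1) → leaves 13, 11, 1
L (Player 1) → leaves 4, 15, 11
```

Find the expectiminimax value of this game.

C (Player 1): max(1, 14, 11) = 14
D (Player 1): max(9, 15, 13) = 15
E (Player 1): max(5, 8, 14) = 14
B (Player 2): min(14, 15, 14) = 14
G (Player 1): max(12, 11, 2) = 12
H (Chance): 1/3·13 + 1/3·6 + 1/3·11 = 10
I (Player 1): max(1, 12, 8) = 12
F (Player 2): min(12, 10, 12) = 10
K (Player 1): max(13, 11, 1) = 13
L (Player 1): max(4, 15, 11) = 15
J (Player 2): min(13, 15, 11) = 11
Root (Player 1): max(14, 10, 11) = 14

14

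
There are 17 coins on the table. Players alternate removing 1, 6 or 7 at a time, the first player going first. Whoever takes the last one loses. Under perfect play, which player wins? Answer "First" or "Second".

Second

Mark each pile size as W (mover wins) or L (mover loses):
i:   0  1  2  3  4  5  6  7  8  9 10 11 12 13 14 15 16 17
     W  L  W  L  W  L  W  W  W  W  W  W  W  L  W  L  W  L
Position 17 is L, so the second player wins.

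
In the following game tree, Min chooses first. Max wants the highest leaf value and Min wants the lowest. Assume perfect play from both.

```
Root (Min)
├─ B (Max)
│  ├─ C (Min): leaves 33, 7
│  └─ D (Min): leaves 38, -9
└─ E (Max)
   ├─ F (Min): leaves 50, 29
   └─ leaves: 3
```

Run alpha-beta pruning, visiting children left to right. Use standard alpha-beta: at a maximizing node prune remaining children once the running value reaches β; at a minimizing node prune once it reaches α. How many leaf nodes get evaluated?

6

C [α=-∞,β=+∞]: v=7
D [α=7,β=+∞]: v=-9
B [α=-∞,β=+∞]: v=7
F [α=-∞,β=7]: v=29
E [α=-∞,β=7]: v=29 after child 1 ≥ β → β-cutoff, skip 1
Root [α=-∞,β=+∞]: v=7
Leaves evaluated: 6 of 7.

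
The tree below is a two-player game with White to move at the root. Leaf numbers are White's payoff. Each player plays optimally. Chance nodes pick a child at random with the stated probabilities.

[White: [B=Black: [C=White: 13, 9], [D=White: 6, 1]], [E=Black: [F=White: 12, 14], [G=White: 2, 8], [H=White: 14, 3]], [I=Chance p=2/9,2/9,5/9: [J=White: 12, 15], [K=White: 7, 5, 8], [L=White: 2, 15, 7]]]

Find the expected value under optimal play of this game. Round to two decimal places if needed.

C (White): max(13, 9) = 13
D (White): max(6, 1) = 6
B (Black): min(13, 6) = 6
F (White): max(12, 14) = 14
G (White): max(2, 8) = 8
H (White): max(14, 3) = 14
E (Black): min(14, 8, 14) = 8
J (White): max(12, 15) = 15
K (White): max(7, 5, 8) = 8
L (White): max(2, 15, 7) = 15
I (Chance): 2/9·15 + 2/9·8 + 5/9·15 = 13.44
Root (White): max(6, 8, 13.44) = 13.44

13.44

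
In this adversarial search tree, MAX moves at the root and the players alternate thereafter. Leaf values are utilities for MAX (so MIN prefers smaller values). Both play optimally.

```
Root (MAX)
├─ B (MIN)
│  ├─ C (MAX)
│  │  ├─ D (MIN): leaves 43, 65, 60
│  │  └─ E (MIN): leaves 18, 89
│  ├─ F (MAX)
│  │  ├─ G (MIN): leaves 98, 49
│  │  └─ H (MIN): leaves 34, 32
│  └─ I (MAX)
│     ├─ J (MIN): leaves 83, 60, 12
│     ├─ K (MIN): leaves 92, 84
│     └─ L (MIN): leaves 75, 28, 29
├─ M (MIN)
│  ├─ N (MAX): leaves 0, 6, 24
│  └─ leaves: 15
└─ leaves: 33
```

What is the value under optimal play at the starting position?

D (MIN): min(43, 65, 60) = 43
E (MIN): min(18, 89) = 18
C (MAX): max(43, 18) = 43
G (MIN): min(98, 49) = 49
H (MIN): min(34, 32) = 32
F (MAX): max(49, 32) = 49
J (MIN): min(83, 60, 12) = 12
K (MIN): min(92, 84) = 84
L (MIN): min(75, 28, 29) = 28
I (MAX): max(12, 84, 28) = 84
B (MIN): min(43, 49, 84) = 43
N (MAX): max(0, 6, 24) = 24
M (MIN): min(24, 15) = 15
Root (MAX): max(43, 15, 33) = 43

43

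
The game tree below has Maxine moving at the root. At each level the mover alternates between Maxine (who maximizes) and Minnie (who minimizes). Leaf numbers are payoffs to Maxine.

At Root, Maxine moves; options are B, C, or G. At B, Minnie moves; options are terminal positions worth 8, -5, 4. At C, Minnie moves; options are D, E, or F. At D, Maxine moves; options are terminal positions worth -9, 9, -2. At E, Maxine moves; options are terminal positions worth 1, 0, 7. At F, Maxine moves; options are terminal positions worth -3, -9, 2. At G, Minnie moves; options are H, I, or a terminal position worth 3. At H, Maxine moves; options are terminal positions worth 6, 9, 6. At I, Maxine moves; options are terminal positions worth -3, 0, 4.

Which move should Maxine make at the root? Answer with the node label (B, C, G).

G

B (Minnie): min(8, -5, 4) = -5
D (Maxine): max(-9, 9, -2) = 9
E (Maxine): max(1, 0, 7) = 7
F (Maxine): max(-3, -9, 2) = 2
C (Minnie): min(9, 7, 2) = 2
H (Maxine): max(6, 9, 6) = 9
I (Maxine): max(-3, 0, 4) = 4
G (Minnie): min(9, 4, 3) = 3
Root (Maxine): max(-5, 2, 3) = 3
Maxine picks the child with the highest value: G (value 3).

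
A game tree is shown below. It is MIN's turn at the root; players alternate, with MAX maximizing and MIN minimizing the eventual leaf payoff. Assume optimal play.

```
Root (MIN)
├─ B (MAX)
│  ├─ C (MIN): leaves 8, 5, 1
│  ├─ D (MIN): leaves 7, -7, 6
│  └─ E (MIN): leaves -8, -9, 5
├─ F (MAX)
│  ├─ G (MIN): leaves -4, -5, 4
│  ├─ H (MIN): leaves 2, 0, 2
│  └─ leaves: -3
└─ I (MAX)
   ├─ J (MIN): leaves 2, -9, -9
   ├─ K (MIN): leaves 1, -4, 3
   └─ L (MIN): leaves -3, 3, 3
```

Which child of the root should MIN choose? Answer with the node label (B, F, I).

I

C (MIN): min(8, 5, 1) = 1
D (MIN): min(7, -7, 6) = -7
E (MIN): min(-8, -9, 5) = -9
B (MAX): max(1, -7, -9) = 1
G (MIN): min(-4, -5, 4) = -5
H (MIN): min(2, 0, 2) = 0
F (MAX): max(-5, 0, -3) = 0
J (MIN): min(2, -9, -9) = -9
K (MIN): min(1, -4, 3) = -4
L (MIN): min(-3, 3, 3) = -3
I (MAX): max(-9, -4, -3) = -3
Root (MIN): min(1, 0, -3) = -3
MIN picks the child with the lowest value: I (value -3).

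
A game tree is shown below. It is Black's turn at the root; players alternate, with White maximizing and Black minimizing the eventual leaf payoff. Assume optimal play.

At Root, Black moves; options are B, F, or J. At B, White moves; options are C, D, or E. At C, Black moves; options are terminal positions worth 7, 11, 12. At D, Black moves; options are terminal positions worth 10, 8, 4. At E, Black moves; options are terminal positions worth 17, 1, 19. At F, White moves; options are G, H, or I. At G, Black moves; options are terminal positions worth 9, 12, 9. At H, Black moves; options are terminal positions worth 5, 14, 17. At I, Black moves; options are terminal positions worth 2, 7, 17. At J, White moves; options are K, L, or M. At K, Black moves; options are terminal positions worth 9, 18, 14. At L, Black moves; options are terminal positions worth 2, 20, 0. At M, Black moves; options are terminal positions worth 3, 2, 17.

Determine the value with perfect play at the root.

7

C (Black): min(7, 11, 12) = 7
D (Black): min(10, 8, 4) = 4
E (Black): min(17, 1, 19) = 1
B (White): max(7, 4, 1) = 7
G (Black): min(9, 12, 9) = 9
H (Black): min(5, 14, 17) = 5
I (Black): min(2, 7, 17) = 2
F (White): max(9, 5, 2) = 9
K (Black): min(9, 18, 14) = 9
L (Black): min(2, 20, 0) = 0
M (Black): min(3, 2, 17) = 2
J (White): max(9, 0, 2) = 9
Root (Black): min(7, 9, 9) = 7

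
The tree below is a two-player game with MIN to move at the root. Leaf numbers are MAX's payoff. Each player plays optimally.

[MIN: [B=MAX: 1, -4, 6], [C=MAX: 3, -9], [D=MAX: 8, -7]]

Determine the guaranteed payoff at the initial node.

B (MAX): max(1, -4, 6) = 6
C (MAX): max(3, -9) = 3
D (MAX): max(8, -7) = 8
Root (MIN): min(6, 3, 8) = 3

3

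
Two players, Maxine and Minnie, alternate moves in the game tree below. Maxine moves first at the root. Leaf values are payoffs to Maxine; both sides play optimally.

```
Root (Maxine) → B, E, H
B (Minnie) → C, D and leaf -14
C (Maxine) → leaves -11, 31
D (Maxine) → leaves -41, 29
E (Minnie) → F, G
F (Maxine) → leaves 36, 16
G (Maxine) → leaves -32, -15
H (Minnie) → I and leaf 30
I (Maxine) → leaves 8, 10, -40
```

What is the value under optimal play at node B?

C: max(-11, 31) = 31
D: max(-41, 29) = 29
B: min(31, 29, -14) = -14

-14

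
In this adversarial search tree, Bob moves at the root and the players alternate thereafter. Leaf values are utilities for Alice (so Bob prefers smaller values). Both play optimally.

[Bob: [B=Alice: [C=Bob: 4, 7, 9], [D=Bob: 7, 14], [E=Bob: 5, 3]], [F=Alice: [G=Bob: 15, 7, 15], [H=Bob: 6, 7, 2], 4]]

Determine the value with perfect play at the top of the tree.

7

C (Bob): min(4, 7, 9) = 4
D (Bob): min(7, 14) = 7
E (Bob): min(5, 3) = 3
B (Alice): max(4, 7, 3) = 7
G (Bob): min(15, 7, 15) = 7
H (Bob): min(6, 7, 2) = 2
F (Alice): max(7, 2, 4) = 7
Root (Bob): min(7, 7) = 7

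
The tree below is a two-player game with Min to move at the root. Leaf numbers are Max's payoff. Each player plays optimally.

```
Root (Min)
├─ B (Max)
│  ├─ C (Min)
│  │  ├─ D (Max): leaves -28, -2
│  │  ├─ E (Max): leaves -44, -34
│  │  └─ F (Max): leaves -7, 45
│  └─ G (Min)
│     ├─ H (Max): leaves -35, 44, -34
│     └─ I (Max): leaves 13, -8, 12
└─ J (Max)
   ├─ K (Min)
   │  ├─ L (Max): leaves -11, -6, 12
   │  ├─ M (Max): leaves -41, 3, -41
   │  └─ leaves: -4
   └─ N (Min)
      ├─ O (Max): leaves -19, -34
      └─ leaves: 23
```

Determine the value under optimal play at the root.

D (Max): max(-28, -2) = -2
E (Max): max(-44, -34) = -34
F (Max): max(-7, 45) = 45
C (Min): min(-2, -34, 45) = -34
H (Max): max(-35, 44, -34) = 44
I (Max): max(13, -8, 12) = 13
G (Min): min(44, 13) = 13
B (Max): max(-34, 13) = 13
L (Max): max(-11, -6, 12) = 12
M (Max): max(-41, 3, -41) = 3
K (Min): min(12, 3, -4) = -4
O (Max): max(-19, -34) = -19
N (Min): min(-19, 23) = -19
J (Max): max(-4, -19) = -4
Root (Min): min(13, -4) = -4

-4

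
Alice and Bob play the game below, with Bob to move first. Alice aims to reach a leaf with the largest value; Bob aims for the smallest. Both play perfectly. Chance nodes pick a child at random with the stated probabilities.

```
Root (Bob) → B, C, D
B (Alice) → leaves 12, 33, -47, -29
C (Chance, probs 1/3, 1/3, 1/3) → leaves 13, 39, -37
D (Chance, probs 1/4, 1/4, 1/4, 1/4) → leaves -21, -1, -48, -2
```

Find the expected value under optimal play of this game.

-18

B (Alice): max(12, 33, -47, -29) = 33
C (Chance): 1/3·13 + 1/3·39 + 1/3·-37 = 5
D (Chance): 1/4·-21 + 1/4·-1 + 1/4·-48 + 1/4·-2 = -18
Root (Bob): min(33, 5, -18) = -18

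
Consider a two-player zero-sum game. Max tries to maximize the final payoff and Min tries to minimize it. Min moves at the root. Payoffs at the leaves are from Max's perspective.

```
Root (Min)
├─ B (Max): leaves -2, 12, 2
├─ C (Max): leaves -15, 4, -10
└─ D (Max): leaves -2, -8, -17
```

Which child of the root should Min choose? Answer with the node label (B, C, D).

D

B (Max): max(-2, 12, 2) = 12
C (Max): max(-15, 4, -10) = 4
D (Max): max(-2, -8, -17) = -2
Root (Min): min(12, 4, -2) = -2
Min picks the child with the lowest value: D (value -2).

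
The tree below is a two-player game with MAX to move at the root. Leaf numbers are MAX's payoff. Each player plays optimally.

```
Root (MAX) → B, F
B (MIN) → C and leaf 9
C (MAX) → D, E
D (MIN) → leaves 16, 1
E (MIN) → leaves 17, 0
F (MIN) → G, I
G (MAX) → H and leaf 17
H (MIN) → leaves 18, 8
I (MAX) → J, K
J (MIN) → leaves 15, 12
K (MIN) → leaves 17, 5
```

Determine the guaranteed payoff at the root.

D (MIN): min(16, 1) = 1
E (MIN): min(17, 0) = 0
C (MAX): max(1, 0) = 1
B (MIN): min(1, 9) = 1
H (MIN): min(18, 8) = 8
G (MAX): max(8, 17) = 17
J (MIN): min(15, 12) = 12
K (MIN): min(17, 5) = 5
I (MAX): max(12, 5) = 12
F (MIN): min(17, 12) = 12
Root (MAX): max(1, 12) = 12

12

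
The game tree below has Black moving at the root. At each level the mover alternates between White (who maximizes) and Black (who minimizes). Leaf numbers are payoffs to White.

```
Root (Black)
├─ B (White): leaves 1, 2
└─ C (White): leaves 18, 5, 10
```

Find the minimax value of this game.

B (White): max(1, 2) = 2
C (White): max(18, 5, 10) = 18
Root (Black): min(2, 18) = 2

2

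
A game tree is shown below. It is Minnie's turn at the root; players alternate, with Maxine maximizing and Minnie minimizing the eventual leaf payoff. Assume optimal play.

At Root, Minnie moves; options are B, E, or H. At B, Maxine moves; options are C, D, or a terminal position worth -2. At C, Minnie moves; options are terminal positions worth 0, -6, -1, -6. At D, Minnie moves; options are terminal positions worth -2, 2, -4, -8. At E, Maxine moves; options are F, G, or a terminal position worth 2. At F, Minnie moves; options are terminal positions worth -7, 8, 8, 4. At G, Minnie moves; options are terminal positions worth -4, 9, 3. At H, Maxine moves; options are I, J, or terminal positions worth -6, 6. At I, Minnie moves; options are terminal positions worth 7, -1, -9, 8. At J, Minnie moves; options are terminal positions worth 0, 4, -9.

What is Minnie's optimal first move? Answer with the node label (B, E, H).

C (Minnie): min(0, -6, -1, -6) = -6
D (Minnie): min(-2, 2, -4, -8) = -8
B (Maxine): max(-6, -8, -2) = -2
F (Minnie): min(-7, 8, 8, 4) = -7
G (Minnie): min(-4, 9, 3) = -4
E (Maxine): max(-7, -4, 2) = 2
I (Minnie): min(7, -1, -9, 8) = -9
J (Minnie): min(0, 4, -9) = -9
H (Maxine): max(-9, -9, -6, 6) = 6
Root (Minnie): min(-2, 2, 6) = -2
Minnie picks the child with the lowest value: B (value -2).

B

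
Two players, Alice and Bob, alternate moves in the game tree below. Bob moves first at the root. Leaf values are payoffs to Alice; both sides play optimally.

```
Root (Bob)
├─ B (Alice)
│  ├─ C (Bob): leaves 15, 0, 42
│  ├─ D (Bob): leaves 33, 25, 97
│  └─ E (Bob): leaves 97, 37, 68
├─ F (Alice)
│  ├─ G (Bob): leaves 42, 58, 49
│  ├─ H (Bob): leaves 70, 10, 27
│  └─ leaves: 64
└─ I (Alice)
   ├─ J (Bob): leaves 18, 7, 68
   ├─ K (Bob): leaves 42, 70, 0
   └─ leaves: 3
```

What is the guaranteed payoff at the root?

C (Bob): min(15, 0, 42) = 0
D (Bob): min(33, 25, 97) = 25
E (Bob): min(97, 37, 68) = 37
B (Alice): max(0, 25, 37) = 37
G (Bob): min(42, 58, 49) = 42
H (Bob): min(70, 10, 27) = 10
F (Alice): max(42, 10, 64) = 64
J (Bob): min(18, 7, 68) = 7
K (Bob): min(42, 70, 0) = 0
I (Alice): max(7, 0, 3) = 7
Root (Bob): min(37, 64, 7) = 7

7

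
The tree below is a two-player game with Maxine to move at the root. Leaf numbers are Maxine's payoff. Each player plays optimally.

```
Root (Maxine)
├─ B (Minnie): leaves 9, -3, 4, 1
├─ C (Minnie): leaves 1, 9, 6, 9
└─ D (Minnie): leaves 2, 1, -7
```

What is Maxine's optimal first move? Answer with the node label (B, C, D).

B (Minnie): min(9, -3, 4, 1) = -3
C (Minnie): min(1, 9, 6, 9) = 1
D (Minnie): min(2, 1, -7) = -7
Root (Maxine): max(-3, 1, -7) = 1
Maxine picks the child with the highest value: C (value 1).

C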